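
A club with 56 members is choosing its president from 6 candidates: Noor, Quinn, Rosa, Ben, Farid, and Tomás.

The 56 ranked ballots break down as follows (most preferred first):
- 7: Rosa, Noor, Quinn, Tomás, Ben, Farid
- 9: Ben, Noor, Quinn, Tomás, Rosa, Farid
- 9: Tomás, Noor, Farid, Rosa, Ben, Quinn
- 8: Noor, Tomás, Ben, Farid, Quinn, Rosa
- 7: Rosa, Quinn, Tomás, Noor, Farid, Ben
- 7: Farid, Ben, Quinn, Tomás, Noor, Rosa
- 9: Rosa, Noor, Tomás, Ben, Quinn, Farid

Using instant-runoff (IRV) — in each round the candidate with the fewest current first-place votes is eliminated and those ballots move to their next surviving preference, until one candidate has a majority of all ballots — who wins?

Round 1: Noor 8, Quinn 0, Rosa 23, Ben 9, Farid 7, Tomás 9. Quinn eliminated.
Round 2: Noor 8, Rosa 23, Ben 9, Farid 7, Tomás 9. Farid eliminated.
Round 3: Noor 8, Rosa 23, Ben 16, Tomás 9. Noor eliminated.
Round 4: Rosa 23, Ben 16, Tomás 17. Ben eliminated.
Round 5: Rosa 23, Tomás 33. Tomás has a majority (≥29).

Tomás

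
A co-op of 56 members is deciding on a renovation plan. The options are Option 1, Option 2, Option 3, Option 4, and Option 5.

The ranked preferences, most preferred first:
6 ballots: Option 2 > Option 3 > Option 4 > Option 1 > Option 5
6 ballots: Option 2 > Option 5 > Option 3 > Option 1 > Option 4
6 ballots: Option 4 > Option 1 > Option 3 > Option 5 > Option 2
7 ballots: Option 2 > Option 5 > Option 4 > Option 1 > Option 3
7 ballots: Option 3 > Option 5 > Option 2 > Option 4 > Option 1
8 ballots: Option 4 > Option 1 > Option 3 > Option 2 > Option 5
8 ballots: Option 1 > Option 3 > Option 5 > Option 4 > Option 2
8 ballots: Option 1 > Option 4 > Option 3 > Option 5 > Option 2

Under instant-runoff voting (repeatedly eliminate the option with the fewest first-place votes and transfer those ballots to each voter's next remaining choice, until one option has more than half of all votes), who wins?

Round 1: Option 1 16, Option 2 19, Option 3 7, Option 4 14, Option 5 0. Option 5 eliminated.
Round 2: Option 1 16, Option 2 19, Option 3 7, Option 4 14. Option 3 eliminated.
Round 3: Option 1 16, Option 2 26, Option 4 14. Option 4 eliminated.
Round 4: Option 1 30, Option 2 26. Option 1 has a majority (≥29).

Option 1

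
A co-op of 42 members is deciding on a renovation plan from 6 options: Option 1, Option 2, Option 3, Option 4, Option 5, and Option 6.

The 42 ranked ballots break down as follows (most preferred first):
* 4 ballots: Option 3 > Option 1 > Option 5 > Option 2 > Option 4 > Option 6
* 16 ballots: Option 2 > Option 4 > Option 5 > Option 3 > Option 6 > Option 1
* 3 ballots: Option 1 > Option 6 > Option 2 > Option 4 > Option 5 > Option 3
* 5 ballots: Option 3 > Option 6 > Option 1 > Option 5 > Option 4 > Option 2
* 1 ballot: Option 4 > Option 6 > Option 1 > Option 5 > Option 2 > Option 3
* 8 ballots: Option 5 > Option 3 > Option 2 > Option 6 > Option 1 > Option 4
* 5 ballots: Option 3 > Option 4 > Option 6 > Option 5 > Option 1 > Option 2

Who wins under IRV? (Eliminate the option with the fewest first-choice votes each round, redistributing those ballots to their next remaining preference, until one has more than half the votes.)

Option 3

Round 1: Option 1 3, Option 2 16, Option 3 14, Option 4 1, Option 5 8, Option 6 0. Option 6 eliminated.
Round 2: Option 1 3, Option 2 16, Option 3 14, Option 4 1, Option 5 8. Option 4 eliminated.
Round 3: Option 1 4, Option 2 16, Option 3 14, Option 5 8. Option 1 eliminated.
Round 4: Option 2 19, Option 3 14, Option 5 9. Option 5 eliminated.
Round 5: Option 2 20, Option 3 22. Option 3 has a majority (≥22).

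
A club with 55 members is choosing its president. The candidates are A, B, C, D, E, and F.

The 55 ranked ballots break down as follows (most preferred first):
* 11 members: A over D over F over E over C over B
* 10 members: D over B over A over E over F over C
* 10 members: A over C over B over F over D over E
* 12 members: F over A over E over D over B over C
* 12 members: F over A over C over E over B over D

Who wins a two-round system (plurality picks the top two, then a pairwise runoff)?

Round 1 first-place votes: A 21, B 0, C 0, D 10, E 0, F 24. F and A advance.
Runoff: F is ranked above A on 24 ballots, A above F on 31.

A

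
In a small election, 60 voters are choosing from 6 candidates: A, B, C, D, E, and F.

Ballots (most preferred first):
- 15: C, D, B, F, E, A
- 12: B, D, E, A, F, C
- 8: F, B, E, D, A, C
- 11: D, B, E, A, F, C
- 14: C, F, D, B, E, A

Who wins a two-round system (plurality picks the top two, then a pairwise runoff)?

B

Round 1 first-place votes: A 0, B 12, C 29, D 11, E 0, F 8. C and B advance.
Runoff: C is ranked above B on 29 ballots, B above C on 31.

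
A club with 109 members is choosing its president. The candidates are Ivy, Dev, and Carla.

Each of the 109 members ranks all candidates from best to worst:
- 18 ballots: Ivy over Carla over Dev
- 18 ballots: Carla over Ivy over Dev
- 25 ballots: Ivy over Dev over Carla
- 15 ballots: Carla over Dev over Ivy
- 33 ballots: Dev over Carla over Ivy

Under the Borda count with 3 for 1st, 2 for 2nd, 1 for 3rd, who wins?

Ivy: 18×3 + 18×2 + 25×3 + 15×1 + 33×1 = 213
Dev: 18×1 + 18×1 + 25×2 + 15×2 + 33×3 = 215
Carla: 18×2 + 18×3 + 25×1 + 15×3 + 33×2 = 226

Carla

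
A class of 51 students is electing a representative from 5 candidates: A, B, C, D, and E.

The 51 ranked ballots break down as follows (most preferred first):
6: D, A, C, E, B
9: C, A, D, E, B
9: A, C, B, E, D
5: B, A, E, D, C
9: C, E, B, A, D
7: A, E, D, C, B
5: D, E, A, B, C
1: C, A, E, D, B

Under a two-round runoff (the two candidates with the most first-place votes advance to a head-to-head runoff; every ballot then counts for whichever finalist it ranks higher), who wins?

Round 1 first-place votes: A 16, B 5, C 19, D 11, E 0. C and A advance.
Runoff: C is ranked above A on 19 ballots, A above C on 32.

A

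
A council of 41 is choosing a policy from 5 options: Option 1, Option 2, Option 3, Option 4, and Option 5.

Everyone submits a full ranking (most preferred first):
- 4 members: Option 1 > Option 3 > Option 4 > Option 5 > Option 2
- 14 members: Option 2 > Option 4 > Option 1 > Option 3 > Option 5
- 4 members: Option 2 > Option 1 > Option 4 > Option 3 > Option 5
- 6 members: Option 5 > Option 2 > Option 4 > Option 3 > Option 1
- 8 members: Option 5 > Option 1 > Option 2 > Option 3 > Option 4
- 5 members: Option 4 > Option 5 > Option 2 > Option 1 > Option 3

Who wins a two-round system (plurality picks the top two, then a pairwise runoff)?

Round 1 first-place votes: Option 1 4, Option 2 18, Option 3 0, Option 4 5, Option 5 14. Option 2 and Option 5 advance.
Runoff: Option 2 is ranked above Option 5 on 18 ballots, Option 5 above Option 2 on 23.

Option 5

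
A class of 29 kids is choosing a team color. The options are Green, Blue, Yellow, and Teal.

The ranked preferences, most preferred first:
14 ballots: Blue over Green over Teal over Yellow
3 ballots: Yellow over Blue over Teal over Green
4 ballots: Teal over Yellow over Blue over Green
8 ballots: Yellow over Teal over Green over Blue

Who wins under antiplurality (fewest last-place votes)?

Teal

Last-place votes: Green 7, Blue 8, Yellow 14, Teal 0.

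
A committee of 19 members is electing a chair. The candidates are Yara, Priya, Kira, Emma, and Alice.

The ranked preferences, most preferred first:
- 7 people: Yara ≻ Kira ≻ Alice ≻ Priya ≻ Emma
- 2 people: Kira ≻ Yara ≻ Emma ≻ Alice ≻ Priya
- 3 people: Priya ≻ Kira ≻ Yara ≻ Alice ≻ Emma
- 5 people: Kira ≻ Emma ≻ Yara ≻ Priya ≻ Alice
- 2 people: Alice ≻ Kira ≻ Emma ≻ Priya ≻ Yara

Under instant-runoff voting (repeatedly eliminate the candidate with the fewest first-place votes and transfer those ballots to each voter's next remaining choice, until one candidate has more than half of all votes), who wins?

Kira

Round 1: Yara 7, Priya 3, Kira 7, Emma 0, Alice 2. Emma eliminated.
Round 2: Yara 7, Priya 3, Kira 7, Alice 2. Alice eliminated.
Round 3: Yara 7, Priya 3, Kira 9. Priya eliminated.
Round 4: Yara 7, Kira 12. Kira has a majority (≥10).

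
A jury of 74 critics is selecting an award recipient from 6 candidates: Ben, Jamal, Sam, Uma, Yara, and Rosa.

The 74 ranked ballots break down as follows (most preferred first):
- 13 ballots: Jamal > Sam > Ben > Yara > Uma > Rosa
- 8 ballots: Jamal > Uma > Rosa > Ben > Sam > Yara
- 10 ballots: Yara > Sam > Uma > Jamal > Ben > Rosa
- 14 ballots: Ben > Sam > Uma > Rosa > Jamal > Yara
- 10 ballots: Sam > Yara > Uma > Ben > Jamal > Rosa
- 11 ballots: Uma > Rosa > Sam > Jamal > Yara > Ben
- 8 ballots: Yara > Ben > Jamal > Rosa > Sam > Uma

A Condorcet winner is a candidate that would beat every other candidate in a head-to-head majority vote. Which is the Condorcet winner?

Sam vs Ben: 44–30
Sam vs Jamal: 45–29
Sam vs Uma: 55–19
Sam vs Yara: 56–18
Sam vs Rosa: 47–27
Sam beats every other candidate.

Sam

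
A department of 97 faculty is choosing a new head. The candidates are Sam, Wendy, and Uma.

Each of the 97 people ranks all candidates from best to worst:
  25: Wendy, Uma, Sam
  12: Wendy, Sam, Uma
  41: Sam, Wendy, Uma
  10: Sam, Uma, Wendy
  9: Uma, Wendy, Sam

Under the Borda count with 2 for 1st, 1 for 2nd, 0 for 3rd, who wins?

Sam: 25×0 + 12×1 + 41×2 + 10×2 + 9×0 = 114
Wendy: 25×2 + 12×2 + 41×1 + 10×0 + 9×1 = 124
Uma: 25×1 + 12×0 + 41×0 + 10×1 + 9×2 = 53

Wendy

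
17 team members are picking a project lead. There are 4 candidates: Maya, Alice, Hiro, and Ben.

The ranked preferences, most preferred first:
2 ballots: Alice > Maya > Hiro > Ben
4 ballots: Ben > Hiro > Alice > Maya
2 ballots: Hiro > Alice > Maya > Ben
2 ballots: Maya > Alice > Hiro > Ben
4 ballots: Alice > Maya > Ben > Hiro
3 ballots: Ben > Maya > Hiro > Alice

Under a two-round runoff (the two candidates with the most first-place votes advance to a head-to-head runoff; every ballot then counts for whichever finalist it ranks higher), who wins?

Alice

Round 1 first-place votes: Maya 2, Alice 6, Hiro 2, Ben 7. Ben and Alice advance.
Runoff: Ben is ranked above Alice on 7 ballots, Alice above Ben on 10.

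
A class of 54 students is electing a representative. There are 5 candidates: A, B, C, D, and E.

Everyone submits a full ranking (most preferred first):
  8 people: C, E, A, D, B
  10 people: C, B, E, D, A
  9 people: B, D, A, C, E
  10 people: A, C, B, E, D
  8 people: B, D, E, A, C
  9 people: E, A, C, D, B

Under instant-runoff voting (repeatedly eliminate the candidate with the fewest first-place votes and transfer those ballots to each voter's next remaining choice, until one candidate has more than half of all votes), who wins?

A

Round 1: A 10, B 17, C 18, D 0, E 9. D eliminated.
Round 2: A 10, B 17, C 18, E 9. E eliminated.
Round 3: A 19, B 17, C 18. B eliminated.
Round 4: A 36, C 18. A has a majority (≥28).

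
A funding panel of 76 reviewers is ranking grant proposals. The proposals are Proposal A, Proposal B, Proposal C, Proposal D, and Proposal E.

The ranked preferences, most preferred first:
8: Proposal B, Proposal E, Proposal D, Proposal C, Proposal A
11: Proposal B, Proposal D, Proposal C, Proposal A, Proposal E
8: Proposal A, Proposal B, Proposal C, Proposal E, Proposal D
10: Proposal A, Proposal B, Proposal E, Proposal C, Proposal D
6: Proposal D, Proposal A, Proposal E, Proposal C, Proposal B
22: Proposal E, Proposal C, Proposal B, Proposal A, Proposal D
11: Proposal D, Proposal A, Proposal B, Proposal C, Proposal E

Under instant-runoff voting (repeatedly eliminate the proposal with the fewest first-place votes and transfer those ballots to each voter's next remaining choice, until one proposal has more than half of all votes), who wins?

Proposal A

Round 1: Proposal A 18, Proposal B 19, Proposal C 0, Proposal D 17, Proposal E 22. Proposal C eliminated.
Round 2: Proposal A 18, Proposal B 19, Proposal D 17, Proposal E 22. Proposal D eliminated.
Round 3: Proposal A 35, Proposal B 19, Proposal E 22. Proposal B eliminated.
Round 4: Proposal A 46, Proposal E 30. Proposal A has a majority (≥39).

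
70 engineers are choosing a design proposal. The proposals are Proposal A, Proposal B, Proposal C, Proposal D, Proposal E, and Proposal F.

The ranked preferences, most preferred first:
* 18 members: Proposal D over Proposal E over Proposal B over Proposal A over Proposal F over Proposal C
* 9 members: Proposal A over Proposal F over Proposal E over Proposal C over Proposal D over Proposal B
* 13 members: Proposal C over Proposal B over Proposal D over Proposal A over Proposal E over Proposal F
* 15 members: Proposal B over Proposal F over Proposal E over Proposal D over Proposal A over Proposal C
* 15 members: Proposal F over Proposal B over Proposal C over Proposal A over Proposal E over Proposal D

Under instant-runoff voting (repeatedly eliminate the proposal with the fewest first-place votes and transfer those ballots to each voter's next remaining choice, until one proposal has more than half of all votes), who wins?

Proposal B

Round 1: Proposal A 9, Proposal B 15, Proposal C 13, Proposal D 18, Proposal E 0, Proposal F 15. Proposal E eliminated.
Round 2: Proposal A 9, Proposal B 15, Proposal C 13, Proposal D 18, Proposal F 15. Proposal A eliminated.
Round 3: Proposal B 15, Proposal C 13, Proposal D 18, Proposal F 24. Proposal C eliminated.
Round 4: Proposal B 28, Proposal D 18, Proposal F 24. Proposal D eliminated.
Round 5: Proposal B 46, Proposal F 24. Proposal B has a majority (≥36).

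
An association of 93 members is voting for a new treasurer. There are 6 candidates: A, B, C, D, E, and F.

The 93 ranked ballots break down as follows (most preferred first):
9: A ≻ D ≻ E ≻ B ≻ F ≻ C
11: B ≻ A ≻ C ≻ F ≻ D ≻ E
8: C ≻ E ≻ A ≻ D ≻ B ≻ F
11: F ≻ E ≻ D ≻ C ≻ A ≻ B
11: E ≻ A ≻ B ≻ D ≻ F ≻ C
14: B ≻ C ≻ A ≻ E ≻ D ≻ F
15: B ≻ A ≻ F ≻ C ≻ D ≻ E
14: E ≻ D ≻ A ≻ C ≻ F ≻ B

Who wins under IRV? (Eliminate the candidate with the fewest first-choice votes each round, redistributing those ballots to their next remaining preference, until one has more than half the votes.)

Round 1: A 9, B 40, C 8, D 0, E 25, F 11. D eliminated.
Round 2: A 9, B 40, C 8, E 25, F 11. C eliminated.
Round 3: A 9, B 40, E 33, F 11. A eliminated.
Round 4: B 40, E 42, F 11. F eliminated.
Round 5: B 40, E 53. E has a majority (≥47).

E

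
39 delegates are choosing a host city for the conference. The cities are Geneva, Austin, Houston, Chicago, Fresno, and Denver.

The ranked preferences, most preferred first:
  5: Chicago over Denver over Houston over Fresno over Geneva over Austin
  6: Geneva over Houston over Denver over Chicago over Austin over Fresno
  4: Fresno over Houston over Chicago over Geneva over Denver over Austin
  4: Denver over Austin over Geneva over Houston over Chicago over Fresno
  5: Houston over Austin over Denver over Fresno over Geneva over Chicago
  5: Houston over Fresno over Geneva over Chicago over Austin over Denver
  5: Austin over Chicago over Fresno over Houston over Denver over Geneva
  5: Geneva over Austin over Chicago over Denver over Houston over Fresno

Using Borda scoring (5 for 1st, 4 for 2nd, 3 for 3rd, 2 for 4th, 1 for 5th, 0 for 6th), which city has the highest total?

Houston

Geneva: 5×1 + 6×5 + 4×2 + 4×3 + 5×1 + 5×3 + 5×0 + 5×5 = 100
Austin: 5×0 + 6×1 + 4×0 + 4×4 + 5×4 + 5×1 + 5×5 + 5×4 = 92
Houston: 5×3 + 6×4 + 4×4 + 4×2 + 5×5 + 5×5 + 5×2 + 5×1 = 128
Chicago: 5×5 + 6×2 + 4×3 + 4×1 + 5×0 + 5×2 + 5×4 + 5×3 = 98
Fresno: 5×2 + 6×0 + 4×5 + 4×0 + 5×2 + 5×4 + 5×3 + 5×0 = 75
Denver: 5×4 + 6×3 + 4×1 + 4×5 + 5×3 + 5×0 + 5×1 + 5×2 = 92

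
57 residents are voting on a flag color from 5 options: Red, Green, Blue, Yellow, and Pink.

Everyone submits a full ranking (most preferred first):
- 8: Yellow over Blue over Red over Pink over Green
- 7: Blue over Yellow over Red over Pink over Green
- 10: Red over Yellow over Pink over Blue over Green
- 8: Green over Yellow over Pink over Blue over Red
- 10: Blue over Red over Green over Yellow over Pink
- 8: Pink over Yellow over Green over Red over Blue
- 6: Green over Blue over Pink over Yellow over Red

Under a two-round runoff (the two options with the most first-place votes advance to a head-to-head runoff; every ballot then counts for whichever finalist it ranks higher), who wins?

Blue

Round 1 first-place votes: Red 10, Green 14, Blue 17, Yellow 8, Pink 8. Blue and Green advance.
Runoff: Blue is ranked above Green on 35 ballots, Green above Blue on 22.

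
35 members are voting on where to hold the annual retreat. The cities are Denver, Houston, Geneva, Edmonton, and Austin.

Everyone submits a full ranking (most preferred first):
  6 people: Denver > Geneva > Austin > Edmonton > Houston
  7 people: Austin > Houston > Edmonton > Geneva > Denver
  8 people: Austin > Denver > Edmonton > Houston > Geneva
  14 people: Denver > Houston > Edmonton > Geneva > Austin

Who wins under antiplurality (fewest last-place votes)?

Last-place votes: Denver 7, Houston 6, Geneva 8, Edmonton 0, Austin 14.

Edmonton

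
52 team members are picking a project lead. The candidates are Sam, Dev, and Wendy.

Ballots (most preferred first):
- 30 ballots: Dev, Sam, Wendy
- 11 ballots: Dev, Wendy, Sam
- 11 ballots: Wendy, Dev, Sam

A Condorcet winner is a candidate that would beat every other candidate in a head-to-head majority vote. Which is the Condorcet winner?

Dev vs Sam: 52–0
Dev vs Wendy: 41–11
Dev beats every other candidate.

Dev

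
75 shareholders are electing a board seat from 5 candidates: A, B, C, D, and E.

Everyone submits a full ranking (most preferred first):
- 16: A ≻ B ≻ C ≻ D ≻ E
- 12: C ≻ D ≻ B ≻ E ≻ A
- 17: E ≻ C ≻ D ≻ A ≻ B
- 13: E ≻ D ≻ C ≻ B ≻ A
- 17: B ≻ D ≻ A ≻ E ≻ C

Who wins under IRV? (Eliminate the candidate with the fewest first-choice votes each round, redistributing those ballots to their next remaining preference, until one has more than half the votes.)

B

Round 1: A 16, B 17, C 12, D 0, E 30. D eliminated.
Round 2: A 16, B 17, C 12, E 30. C eliminated.
Round 3: A 16, B 29, E 30. A eliminated.
Round 4: B 45, E 30. B has a majority (≥38).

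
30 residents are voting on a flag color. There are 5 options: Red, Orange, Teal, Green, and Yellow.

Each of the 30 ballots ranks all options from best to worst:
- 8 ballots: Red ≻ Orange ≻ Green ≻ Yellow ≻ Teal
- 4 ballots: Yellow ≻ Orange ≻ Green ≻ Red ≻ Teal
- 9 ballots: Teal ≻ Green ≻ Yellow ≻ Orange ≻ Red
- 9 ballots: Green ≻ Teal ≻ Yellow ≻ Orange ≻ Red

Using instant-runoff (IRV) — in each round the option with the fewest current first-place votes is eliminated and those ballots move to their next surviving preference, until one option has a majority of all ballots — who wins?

Round 1: Red 8, Orange 0, Teal 9, Green 9, Yellow 4. Orange eliminated.
Round 2: Red 8, Teal 9, Green 9, Yellow 4. Yellow eliminated.
Round 3: Red 8, Teal 9, Green 13. Red eliminated.
Round 4: Teal 9, Green 21. Green has a majority (≥16).

Green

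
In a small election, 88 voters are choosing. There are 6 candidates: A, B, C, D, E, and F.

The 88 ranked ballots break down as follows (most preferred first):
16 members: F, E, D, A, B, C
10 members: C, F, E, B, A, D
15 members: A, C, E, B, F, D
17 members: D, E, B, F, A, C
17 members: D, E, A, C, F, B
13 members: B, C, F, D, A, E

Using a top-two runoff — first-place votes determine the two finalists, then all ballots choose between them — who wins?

F

Round 1 first-place votes: A 15, B 13, C 10, D 34, E 0, F 16. D and F advance.
Runoff: D is ranked above F on 34 ballots, F above D on 54.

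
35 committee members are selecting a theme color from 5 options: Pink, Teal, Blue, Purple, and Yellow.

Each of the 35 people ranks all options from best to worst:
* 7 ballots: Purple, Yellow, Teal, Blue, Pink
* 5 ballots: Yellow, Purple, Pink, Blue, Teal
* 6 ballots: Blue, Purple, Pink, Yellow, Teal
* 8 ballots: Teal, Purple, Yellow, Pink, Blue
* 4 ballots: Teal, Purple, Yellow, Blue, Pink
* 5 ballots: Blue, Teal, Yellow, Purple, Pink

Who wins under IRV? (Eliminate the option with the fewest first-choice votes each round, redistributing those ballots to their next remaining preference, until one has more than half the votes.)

Round 1: Pink 0, Teal 12, Blue 11, Purple 7, Yellow 5. Pink eliminated.
Round 2: Teal 12, Blue 11, Purple 7, Yellow 5. Yellow eliminated.
Round 3: Teal 12, Blue 11, Purple 12. Blue eliminated.
Round 4: Teal 17, Purple 18. Purple has a majority (≥18).

Purple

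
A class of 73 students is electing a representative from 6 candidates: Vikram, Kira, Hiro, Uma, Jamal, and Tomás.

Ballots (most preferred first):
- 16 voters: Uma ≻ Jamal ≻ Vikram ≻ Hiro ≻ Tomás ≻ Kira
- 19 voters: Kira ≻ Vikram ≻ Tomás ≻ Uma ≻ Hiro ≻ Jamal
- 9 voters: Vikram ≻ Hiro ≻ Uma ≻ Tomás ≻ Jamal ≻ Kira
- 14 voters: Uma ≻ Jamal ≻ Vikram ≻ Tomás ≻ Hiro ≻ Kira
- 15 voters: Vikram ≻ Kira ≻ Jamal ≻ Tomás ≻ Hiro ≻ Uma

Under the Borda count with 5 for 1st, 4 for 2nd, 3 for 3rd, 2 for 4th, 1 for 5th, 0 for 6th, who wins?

Vikram

Vikram: 16×3 + 19×4 + 9×5 + 14×3 + 15×5 = 286
Kira: 16×0 + 19×5 + 9×0 + 14×0 + 15×4 = 155
Hiro: 16×2 + 19×1 + 9×4 + 14×1 + 15×1 = 116
Uma: 16×5 + 19×2 + 9×3 + 14×5 + 15×0 = 215
Jamal: 16×4 + 19×0 + 9×1 + 14×4 + 15×3 = 174
Tomás: 16×1 + 19×3 + 9×2 + 14×2 + 15×2 = 149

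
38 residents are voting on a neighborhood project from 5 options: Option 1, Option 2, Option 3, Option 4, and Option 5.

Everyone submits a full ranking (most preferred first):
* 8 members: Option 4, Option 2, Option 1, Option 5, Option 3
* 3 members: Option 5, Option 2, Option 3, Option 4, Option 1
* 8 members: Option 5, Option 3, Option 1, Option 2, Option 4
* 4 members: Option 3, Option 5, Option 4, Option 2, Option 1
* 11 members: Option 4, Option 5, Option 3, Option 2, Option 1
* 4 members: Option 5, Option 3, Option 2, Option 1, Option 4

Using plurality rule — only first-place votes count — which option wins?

Option 4

First-place votes: Option 1 0, Option 2 0, Option 3 4, Option 4 19, Option 5 15.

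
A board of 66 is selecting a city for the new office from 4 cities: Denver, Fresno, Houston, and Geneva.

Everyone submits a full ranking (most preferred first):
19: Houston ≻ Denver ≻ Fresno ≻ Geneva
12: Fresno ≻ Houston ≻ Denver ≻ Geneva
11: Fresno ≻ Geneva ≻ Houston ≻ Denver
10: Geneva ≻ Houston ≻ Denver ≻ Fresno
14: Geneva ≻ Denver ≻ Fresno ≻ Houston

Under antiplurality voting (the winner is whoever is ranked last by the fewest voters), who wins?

Last-place votes: Denver 11, Fresno 10, Houston 14, Geneva 31.

Fresno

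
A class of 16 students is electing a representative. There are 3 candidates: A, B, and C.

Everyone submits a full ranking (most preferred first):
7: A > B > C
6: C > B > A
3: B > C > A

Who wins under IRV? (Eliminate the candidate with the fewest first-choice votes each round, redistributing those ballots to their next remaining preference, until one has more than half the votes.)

C

Round 1: A 7, B 3, C 6. B eliminated.
Round 2: A 7, C 9. C has a majority (≥9).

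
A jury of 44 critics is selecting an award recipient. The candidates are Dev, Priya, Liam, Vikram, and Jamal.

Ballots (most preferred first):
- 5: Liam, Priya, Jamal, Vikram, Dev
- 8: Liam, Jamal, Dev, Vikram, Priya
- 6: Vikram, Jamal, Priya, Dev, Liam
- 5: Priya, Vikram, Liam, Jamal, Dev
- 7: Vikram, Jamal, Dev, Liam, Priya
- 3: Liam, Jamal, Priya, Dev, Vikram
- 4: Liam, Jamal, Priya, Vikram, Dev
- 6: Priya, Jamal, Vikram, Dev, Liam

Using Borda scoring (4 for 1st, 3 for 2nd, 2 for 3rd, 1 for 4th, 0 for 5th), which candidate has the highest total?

Jamal

Dev: 5×0 + 8×2 + 6×1 + 5×0 + 7×2 + 3×1 + 4×0 + 6×1 = 45
Priya: 5×3 + 8×0 + 6×2 + 5×4 + 7×0 + 3×2 + 4×2 + 6×4 = 85
Liam: 5×4 + 8×4 + 6×0 + 5×2 + 7×1 + 3×4 + 4×4 + 6×0 = 97
Vikram: 5×1 + 8×1 + 6×4 + 5×3 + 7×4 + 3×0 + 4×1 + 6×2 = 96
Jamal: 5×2 + 8×3 + 6×3 + 5×1 + 7×3 + 3×3 + 4×3 + 6×3 = 117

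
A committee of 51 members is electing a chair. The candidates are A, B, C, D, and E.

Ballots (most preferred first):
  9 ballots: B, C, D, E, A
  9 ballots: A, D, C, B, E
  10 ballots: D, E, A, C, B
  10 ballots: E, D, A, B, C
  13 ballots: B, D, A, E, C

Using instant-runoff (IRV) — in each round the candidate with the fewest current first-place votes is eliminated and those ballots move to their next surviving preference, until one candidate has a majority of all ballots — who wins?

D

Round 1: A 9, B 22, C 0, D 10, E 10. C eliminated.
Round 2: A 9, B 22, D 10, E 10. A eliminated.
Round 3: B 22, D 19, E 10. E eliminated.
Round 4: B 22, D 29. D has a majority (≥26).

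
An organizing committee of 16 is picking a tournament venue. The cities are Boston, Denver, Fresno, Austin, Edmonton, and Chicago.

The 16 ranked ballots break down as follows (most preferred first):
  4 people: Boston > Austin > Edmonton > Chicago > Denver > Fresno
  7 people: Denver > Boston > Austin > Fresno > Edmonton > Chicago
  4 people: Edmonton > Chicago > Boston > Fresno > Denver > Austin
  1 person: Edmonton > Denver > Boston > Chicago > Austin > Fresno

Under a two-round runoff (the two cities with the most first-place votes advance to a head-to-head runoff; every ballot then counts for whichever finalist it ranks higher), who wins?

Edmonton

Round 1 first-place votes: Boston 4, Denver 7, Fresno 0, Austin 0, Edmonton 5, Chicago 0. Denver and Edmonton advance.
Runoff: Denver is ranked above Edmonton on 7 ballots, Edmonton above Denver on 9.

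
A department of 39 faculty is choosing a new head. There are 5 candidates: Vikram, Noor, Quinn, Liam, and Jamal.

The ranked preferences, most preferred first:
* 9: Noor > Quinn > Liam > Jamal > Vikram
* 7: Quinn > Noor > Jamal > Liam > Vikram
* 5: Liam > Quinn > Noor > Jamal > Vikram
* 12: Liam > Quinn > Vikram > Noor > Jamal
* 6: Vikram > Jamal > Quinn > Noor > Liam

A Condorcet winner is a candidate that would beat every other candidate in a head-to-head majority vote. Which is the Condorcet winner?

Quinn

Quinn vs Vikram: 33–6
Quinn vs Noor: 30–9
Quinn vs Liam: 22–17
Quinn vs Jamal: 33–6
Quinn beats every other candidate.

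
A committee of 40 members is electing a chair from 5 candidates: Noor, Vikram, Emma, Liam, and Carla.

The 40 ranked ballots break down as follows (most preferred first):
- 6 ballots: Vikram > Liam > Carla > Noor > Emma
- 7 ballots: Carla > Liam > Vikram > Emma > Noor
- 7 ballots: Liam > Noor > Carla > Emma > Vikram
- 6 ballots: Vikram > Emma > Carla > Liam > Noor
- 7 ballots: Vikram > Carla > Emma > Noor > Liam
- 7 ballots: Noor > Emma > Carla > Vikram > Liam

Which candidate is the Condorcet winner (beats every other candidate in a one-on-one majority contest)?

Carla

Carla vs Noor: 26–14
Carla vs Vikram: 21–19
Carla vs Emma: 27–13
Carla vs Liam: 27–13
Carla beats every other candidate.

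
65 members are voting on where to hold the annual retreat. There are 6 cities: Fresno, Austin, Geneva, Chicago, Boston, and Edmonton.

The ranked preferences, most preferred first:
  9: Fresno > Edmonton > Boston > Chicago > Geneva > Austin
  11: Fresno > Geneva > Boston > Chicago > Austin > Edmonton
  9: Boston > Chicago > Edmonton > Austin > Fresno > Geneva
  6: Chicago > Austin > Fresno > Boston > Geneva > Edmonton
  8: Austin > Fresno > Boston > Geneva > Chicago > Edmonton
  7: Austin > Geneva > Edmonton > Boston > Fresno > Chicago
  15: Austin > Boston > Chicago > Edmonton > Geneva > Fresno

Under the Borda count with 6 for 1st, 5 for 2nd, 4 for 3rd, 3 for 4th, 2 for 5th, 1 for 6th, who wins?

Boston

Fresno: 9×6 + 11×6 + 9×2 + 6×4 + 8×5 + 7×2 + 15×1 = 231
Austin: 9×1 + 11×2 + 9×3 + 6×5 + 8×6 + 7×6 + 15×6 = 268
Geneva: 9×2 + 11×5 + 9×1 + 6×2 + 8×3 + 7×5 + 15×2 = 183
Chicago: 9×3 + 11×3 + 9×5 + 6×6 + 8×2 + 7×1 + 15×4 = 224
Boston: 9×4 + 11×4 + 9×6 + 6×3 + 8×4 + 7×3 + 15×5 = 280
Edmonton: 9×5 + 11×1 + 9×4 + 6×1 + 8×1 + 7×4 + 15×3 = 179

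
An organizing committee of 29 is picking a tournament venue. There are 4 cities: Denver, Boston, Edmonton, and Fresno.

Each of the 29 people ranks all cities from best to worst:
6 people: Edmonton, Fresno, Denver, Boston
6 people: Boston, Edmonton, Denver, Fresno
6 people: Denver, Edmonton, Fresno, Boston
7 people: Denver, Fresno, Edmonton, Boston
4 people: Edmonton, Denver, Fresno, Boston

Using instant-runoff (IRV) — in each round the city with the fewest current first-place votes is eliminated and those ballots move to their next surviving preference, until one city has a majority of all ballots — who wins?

Round 1: Denver 13, Boston 6, Edmonton 10, Fresno 0. Fresno eliminated.
Round 2: Denver 13, Boston 6, Edmonton 10. Boston eliminated.
Round 3: Denver 13, Edmonton 16. Edmonton has a majority (≥15).

Edmonton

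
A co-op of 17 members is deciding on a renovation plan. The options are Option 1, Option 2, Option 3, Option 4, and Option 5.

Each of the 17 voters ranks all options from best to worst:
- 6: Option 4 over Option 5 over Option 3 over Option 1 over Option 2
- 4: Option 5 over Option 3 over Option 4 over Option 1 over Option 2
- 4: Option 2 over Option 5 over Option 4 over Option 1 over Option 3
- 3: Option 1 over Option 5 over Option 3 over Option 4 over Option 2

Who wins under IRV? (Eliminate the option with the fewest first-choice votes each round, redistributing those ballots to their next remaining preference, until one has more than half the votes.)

Round 1: Option 1 3, Option 2 4, Option 3 0, Option 4 6, Option 5 4. Option 3 eliminated.
Round 2: Option 1 3, Option 2 4, Option 4 6, Option 5 4. Option 1 eliminated.
Round 3: Option 2 4, Option 4 6, Option 5 7. Option 2 eliminated.
Round 4: Option 4 6, Option 5 11. Option 5 has a majority (≥9).

Option 5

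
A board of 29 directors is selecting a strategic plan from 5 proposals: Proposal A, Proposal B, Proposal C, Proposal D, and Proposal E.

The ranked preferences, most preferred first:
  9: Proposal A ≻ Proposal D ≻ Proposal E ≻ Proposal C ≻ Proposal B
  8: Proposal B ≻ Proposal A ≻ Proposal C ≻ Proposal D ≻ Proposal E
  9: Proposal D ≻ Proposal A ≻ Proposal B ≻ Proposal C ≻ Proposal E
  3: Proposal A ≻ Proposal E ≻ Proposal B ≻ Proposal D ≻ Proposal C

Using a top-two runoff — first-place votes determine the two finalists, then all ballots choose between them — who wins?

Proposal A

Round 1 first-place votes: Proposal A 12, Proposal B 8, Proposal C 0, Proposal D 9, Proposal E 0. Proposal A and Proposal D advance.
Runoff: Proposal A is ranked above Proposal D on 20 ballots, Proposal D above Proposal A on 9.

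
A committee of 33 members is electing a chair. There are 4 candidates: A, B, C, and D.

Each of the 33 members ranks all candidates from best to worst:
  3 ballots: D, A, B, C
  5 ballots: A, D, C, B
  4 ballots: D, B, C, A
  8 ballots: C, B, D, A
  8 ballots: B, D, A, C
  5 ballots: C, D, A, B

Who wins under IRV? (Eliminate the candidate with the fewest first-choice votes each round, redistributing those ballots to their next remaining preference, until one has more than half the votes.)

D

Round 1: A 5, B 8, C 13, D 7. A eliminated.
Round 2: B 8, C 13, D 12. B eliminated.
Round 3: C 13, D 20. D has a majority (≥17).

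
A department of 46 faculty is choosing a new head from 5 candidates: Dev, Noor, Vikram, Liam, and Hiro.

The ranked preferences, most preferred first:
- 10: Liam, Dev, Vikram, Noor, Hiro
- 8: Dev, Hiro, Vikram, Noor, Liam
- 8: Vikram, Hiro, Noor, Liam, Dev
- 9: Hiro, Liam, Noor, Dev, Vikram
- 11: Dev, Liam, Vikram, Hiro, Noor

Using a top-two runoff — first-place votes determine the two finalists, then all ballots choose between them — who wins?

Round 1 first-place votes: Dev 19, Noor 0, Vikram 8, Liam 10, Hiro 9. Dev and Liam advance.
Runoff: Dev is ranked above Liam on 19 ballots, Liam above Dev on 27.

Liam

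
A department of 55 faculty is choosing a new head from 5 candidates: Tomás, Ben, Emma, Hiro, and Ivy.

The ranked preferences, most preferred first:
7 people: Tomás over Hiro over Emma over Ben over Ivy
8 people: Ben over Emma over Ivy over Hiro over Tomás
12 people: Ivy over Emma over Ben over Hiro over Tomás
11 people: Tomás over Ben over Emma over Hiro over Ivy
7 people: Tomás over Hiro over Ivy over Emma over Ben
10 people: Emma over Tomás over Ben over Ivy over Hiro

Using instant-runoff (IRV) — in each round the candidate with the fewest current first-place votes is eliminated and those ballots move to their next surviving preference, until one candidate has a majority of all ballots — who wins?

Emma

Round 1: Tomás 25, Ben 8, Emma 10, Hiro 0, Ivy 12. Hiro eliminated.
Round 2: Tomás 25, Ben 8, Emma 10, Ivy 12. Ben eliminated.
Round 3: Tomás 25, Emma 18, Ivy 12. Ivy eliminated.
Round 4: Tomás 25, Emma 30. Emma has a majority (≥28).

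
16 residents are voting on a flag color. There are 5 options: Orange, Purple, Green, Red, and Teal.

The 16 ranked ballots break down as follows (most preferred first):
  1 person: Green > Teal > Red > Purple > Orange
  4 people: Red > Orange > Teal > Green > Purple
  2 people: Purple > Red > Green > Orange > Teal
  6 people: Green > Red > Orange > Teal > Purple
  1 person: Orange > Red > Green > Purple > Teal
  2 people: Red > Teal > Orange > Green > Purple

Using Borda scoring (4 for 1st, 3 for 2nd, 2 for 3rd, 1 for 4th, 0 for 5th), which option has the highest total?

Orange: 1×0 + 4×3 + 2×1 + 6×2 + 1×4 + 2×2 = 34
Purple: 1×1 + 4×0 + 2×4 + 6×0 + 1×1 + 2×0 = 10
Green: 1×4 + 4×1 + 2×2 + 6×4 + 1×2 + 2×1 = 40
Red: 1×2 + 4×4 + 2×3 + 6×3 + 1×3 + 2×4 = 53
Teal: 1×3 + 4×2 + 2×0 + 6×1 + 1×0 + 2×3 = 23

Red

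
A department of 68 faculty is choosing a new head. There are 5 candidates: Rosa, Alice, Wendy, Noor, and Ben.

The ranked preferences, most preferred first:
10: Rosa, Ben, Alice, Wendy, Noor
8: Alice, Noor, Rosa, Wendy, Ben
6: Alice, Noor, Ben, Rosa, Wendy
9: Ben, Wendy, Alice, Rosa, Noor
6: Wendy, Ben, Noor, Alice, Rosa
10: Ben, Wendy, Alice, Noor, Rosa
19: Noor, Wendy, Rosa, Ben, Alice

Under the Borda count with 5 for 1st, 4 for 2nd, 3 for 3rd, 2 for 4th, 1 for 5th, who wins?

Wendy

Rosa: 10×5 + 8×3 + 6×2 + 9×2 + 6×1 + 10×1 + 19×3 = 177
Alice: 10×3 + 8×5 + 6×5 + 9×3 + 6×2 + 10×3 + 19×1 = 188
Wendy: 10×2 + 8×2 + 6×1 + 9×4 + 6×5 + 10×4 + 19×4 = 224
Noor: 10×1 + 8×4 + 6×4 + 9×1 + 6×3 + 10×2 + 19×5 = 208
Ben: 10×4 + 8×1 + 6×3 + 9×5 + 6×4 + 10×5 + 19×2 = 223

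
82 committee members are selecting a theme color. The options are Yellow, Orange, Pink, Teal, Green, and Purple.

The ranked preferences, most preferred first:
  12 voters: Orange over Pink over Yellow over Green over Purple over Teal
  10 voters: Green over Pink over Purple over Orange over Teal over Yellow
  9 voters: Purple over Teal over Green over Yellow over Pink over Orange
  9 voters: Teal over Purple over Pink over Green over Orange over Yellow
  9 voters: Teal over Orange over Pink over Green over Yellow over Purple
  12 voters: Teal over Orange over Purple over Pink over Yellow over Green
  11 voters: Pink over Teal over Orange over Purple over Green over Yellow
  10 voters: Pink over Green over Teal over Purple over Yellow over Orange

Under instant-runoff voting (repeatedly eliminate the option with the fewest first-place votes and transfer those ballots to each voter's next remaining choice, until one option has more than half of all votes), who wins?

Round 1: Yellow 0, Orange 12, Pink 21, Teal 30, Green 10, Purple 9. Yellow eliminated.
Round 2: Orange 12, Pink 21, Teal 30, Green 10, Purple 9. Purple eliminated.
Round 3: Orange 12, Pink 21, Teal 39, Green 10. Green eliminated.
Round 4: Orange 12, Pink 31, Teal 39. Orange eliminated.
Round 5: Pink 43, Teal 39. Pink has a majority (≥42).

Pink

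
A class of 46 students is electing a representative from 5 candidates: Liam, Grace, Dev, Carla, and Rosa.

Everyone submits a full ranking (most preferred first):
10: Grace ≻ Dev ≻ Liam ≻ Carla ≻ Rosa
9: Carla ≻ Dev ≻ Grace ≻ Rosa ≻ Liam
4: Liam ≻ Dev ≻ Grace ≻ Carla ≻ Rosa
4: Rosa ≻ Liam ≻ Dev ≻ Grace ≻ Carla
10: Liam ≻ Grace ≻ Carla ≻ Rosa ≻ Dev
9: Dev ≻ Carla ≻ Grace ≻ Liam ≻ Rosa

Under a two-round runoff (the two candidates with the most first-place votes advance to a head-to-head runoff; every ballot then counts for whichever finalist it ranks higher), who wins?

Round 1 first-place votes: Liam 14, Grace 10, Dev 9, Carla 9, Rosa 4. Liam and Grace advance.
Runoff: Liam is ranked above Grace on 18 ballots, Grace above Liam on 28.

Grace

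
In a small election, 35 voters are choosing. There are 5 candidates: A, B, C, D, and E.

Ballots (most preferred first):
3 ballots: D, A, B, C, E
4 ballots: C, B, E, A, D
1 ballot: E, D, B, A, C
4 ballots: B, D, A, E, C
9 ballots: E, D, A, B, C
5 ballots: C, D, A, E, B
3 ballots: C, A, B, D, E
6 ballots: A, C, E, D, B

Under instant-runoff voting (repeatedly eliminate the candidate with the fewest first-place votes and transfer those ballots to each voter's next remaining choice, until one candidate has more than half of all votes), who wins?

A

Round 1: A 6, B 4, C 12, D 3, E 10. D eliminated.
Round 2: A 9, B 4, C 12, E 10. B eliminated.
Round 3: A 13, C 12, E 10. E eliminated.
Round 4: A 23, C 12. A has a majority (≥18).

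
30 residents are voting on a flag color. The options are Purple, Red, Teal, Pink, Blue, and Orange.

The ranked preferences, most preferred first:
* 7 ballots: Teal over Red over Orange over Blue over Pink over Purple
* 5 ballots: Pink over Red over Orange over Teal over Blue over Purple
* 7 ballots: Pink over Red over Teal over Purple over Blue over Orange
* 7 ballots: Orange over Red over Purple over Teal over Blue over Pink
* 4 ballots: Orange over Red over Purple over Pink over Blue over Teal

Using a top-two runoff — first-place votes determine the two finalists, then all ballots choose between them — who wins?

Orange

Round 1 first-place votes: Purple 0, Red 0, Teal 7, Pink 12, Blue 0, Orange 11. Pink and Orange advance.
Runoff: Pink is ranked above Orange on 12 ballots, Orange above Pink on 18.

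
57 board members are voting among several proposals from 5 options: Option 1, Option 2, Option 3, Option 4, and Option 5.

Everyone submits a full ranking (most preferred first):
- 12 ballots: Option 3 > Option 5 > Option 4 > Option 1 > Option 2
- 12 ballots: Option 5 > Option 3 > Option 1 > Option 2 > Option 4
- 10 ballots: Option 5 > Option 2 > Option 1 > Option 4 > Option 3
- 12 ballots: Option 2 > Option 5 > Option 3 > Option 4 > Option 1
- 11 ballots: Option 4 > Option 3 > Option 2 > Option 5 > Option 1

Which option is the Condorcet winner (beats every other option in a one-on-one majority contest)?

Option 5

Option 5 vs Option 1: 57–0
Option 5 vs Option 2: 34–23
Option 5 vs Option 3: 34–23
Option 5 vs Option 4: 46–11
Option 5 beats every other option.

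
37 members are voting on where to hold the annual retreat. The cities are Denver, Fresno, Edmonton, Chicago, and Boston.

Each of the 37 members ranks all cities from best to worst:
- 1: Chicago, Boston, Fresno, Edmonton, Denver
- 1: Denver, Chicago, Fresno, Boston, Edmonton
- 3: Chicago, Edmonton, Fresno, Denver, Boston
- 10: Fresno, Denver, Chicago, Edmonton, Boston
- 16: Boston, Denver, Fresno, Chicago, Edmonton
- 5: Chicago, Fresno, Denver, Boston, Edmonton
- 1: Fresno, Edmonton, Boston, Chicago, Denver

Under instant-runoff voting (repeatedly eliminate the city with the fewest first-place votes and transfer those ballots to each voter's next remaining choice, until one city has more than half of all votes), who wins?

Round 1: Denver 1, Fresno 11, Edmonton 0, Chicago 9, Boston 16. Edmonton eliminated.
Round 2: Denver 1, Fresno 11, Chicago 9, Boston 16. Denver eliminated.
Round 3: Fresno 11, Chicago 10, Boston 16. Chicago eliminated.
Round 4: Fresno 20, Boston 17. Fresno has a majority (≥19).

Fresno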